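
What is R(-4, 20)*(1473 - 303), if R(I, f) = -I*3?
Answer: 14040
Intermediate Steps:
R(I, f) = -3*I
R(-4, 20)*(1473 - 303) = (-3*(-4))*(1473 - 303) = 12*1170 = 14040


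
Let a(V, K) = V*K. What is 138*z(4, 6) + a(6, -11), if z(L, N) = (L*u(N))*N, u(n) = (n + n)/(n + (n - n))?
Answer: 6558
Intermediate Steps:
u(n) = 2 (u(n) = (2*n)/(n + 0) = (2*n)/n = 2)
z(L, N) = 2*L*N (z(L, N) = (L*2)*N = (2*L)*N = 2*L*N)
a(V, K) = K*V
138*z(4, 6) + a(6, -11) = 138*(2*4*6) - 11*6 = 138*48 - 66 = 6624 - 66 = 6558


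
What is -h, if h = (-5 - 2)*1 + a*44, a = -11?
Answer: 491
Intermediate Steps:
h = -491 (h = (-5 - 2)*1 - 11*44 = -7*1 - 484 = -7 - 484 = -491)
-h = -1*(-491) = 491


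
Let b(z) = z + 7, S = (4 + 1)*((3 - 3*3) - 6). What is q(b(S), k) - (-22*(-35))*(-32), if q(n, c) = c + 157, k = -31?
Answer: 24766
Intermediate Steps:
S = -60 (S = 5*((3 - 9) - 6) = 5*(-6 - 6) = 5*(-12) = -60)
b(z) = 7 + z
q(n, c) = 157 + c
q(b(S), k) - (-22*(-35))*(-32) = (157 - 31) - (-22*(-35))*(-32) = 126 - 770*(-32) = 126 - 1*(-24640) = 126 + 24640 = 24766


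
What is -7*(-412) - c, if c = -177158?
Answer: 180042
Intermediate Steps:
-7*(-412) - c = -7*(-412) - 1*(-177158) = 2884 + 177158 = 180042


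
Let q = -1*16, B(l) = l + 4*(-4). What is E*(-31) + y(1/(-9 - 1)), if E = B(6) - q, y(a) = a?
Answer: -1861/10 ≈ -186.10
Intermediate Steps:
B(l) = -16 + l (B(l) = l - 16 = -16 + l)
q = -16
E = 6 (E = (-16 + 6) - 1*(-16) = -10 + 16 = 6)
E*(-31) + y(1/(-9 - 1)) = 6*(-31) + 1/(-9 - 1) = -186 + 1/(-10) = -186 - ⅒ = -1861/10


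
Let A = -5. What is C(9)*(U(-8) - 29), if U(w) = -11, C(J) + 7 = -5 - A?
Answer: 280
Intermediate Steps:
C(J) = -7 (C(J) = -7 + (-5 - 1*(-5)) = -7 + (-5 + 5) = -7 + 0 = -7)
C(9)*(U(-8) - 29) = -7*(-11 - 29) = -7*(-40) = 280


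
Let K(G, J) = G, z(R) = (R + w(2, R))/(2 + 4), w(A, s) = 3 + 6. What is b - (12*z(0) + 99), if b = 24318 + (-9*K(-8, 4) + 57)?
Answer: 24330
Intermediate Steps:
w(A, s) = 9
z(R) = 3/2 + R/6 (z(R) = (R + 9)/(2 + 4) = (9 + R)/6 = (9 + R)*(1/6) = 3/2 + R/6)
b = 24447 (b = 24318 + (-9*(-8) + 57) = 24318 + (72 + 57) = 24318 + 129 = 24447)
b - (12*z(0) + 99) = 24447 - (12*(3/2 + (1/6)*0) + 99) = 24447 - (12*(3/2 + 0) + 99) = 24447 - (12*(3/2) + 99) = 24447 - (18 + 99) = 24447 - 1*117 = 24447 - 117 = 24330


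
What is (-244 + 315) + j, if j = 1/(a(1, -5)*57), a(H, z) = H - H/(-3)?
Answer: 5397/76 ≈ 71.013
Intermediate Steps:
a(H, z) = 4*H/3 (a(H, z) = H - H*(-1)/3 = H - (-1)*H/3 = H + H/3 = 4*H/3)
j = 1/76 (j = 1/(((4/3)*1)*57) = 1/((4/3)*57) = 1/76 ≈ 0.013158)
(-244 + 315) + j = (-244 + 315) + 1/76 = 71 + 1/76 = 5397/76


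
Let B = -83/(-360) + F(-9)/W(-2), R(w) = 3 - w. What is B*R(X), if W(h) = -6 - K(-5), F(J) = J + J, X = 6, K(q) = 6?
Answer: -623/120 ≈ -5.1917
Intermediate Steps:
F(J) = 2*J
W(h) = -12 (W(h) = -6 - 1*6 = -6 - 6 = -12)
B = 623/360 (B = -83/(-360) + (2*(-9))/(-12) = -83*(-1/360) - 18*(-1/12) = 83/360 + 3/2 = 623/360 ≈ 1.7306)
B*R(X) = 623*(3 - 1*6)/360 = 623*(3 - 6)/360 = (623/360)*(-3) = -623/120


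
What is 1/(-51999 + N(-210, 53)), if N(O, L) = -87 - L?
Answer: -1/52139 ≈ -1.9180e-5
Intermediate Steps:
1/(-51999 + N(-210, 53)) = 1/(-51999 + (-87 - 1*53)) = 1/(-51999 + (-87 - 53)) = 1/(-51999 - 140) = 1/(-52139) = -1/52139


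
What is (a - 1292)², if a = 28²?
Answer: 258064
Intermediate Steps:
a = 784
(a - 1292)² = (784 - 1292)² = (-508)² = 258064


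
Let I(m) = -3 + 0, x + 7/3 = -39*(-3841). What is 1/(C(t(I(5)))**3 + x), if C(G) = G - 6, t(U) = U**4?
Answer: 3/1715015 ≈ 1.7493e-6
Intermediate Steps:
x = 449390/3 (x = -7/3 - 39*(-3841) = -7/3 + 149799 = 449390/3 ≈ 1.4980e+5)
I(m) = -3
C(G) = -6 + G
1/(C(t(I(5)))**3 + x) = 1/((-6 + (-3)**4)**3 + 449390/3) = 1/((-6 + 81)**3 + 449390/3) = 1/(75**3 + 449390/3) = 1/(421875 + 449390/3) = 1/(1715015/3) = 3/1715015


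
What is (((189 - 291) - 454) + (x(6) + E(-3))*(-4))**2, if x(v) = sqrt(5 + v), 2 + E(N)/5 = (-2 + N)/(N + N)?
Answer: 2555188/9 + 12784*sqrt(11)/3 ≈ 2.9804e+5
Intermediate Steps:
E(N) = -10 + 5*(-2 + N)/(2*N) (E(N) = -10 + 5*((-2 + N)/(N + N)) = -10 + 5*((-2 + N)/((2*N))) = -10 + 5*((-2 + N)*(1/(2*N))) = -10 + 5*((-2 + N)/(2*N)) = -10 + 5*(-2 + N)/(2*N))
(((189 - 291) - 454) + (x(6) + E(-3))*(-4))**2 = (((189 - 291) - 454) + (sqrt(5 + 6) + (-15/2 - 5/(-3)))*(-4))**2 = ((-102 - 454) + (sqrt(11) + (-15/2 - 5*(-1/3)))*(-4))**2 = (-556 + (sqrt(11) + (-15/2 + 5/3))*(-4))**2 = (-556 + (sqrt(11) - 35/6)*(-4))**2 = (-556 + (-35/6 + sqrt(11))*(-4))**2 = (-556 + (70/3 - 4*sqrt(11)))**2 = (-1598/3 - 4*sqrt(11))**2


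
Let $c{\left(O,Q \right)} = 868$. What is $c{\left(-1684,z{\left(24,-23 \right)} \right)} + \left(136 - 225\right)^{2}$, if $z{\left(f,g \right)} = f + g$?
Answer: $8789$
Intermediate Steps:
$c{\left(-1684,z{\left(24,-23 \right)} \right)} + \left(136 - 225\right)^{2} = 868 + \left(136 - 225\right)^{2} = 868 + \left(-89\right)^{2} = 868 + 7921 = 8789$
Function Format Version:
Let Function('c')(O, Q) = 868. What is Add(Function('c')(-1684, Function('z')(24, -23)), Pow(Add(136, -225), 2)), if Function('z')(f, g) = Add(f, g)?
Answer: 8789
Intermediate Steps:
Add(Function('c')(-1684, Function('z')(24, -23)), Pow(Add(136, -225), 2)) = Add(868, Pow(Add(136, -225), 2)) = Add(868, Pow(-89, 2)) = Add(868, 7921) = 8789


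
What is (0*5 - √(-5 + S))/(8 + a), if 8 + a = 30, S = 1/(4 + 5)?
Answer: -I*√11/45 ≈ -0.073703*I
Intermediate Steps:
S = ⅑ (S = 1/9 = ⅑ ≈ 0.11111)
a = 22 (a = -8 + 30 = 22)
(0*5 - √(-5 + S))/(8 + a) = (0*5 - √(-5 + ⅑))/(8 + 22) = (0 - √(-44/9))/30 = (0 - 2*I*√11/3)/30 = (-2*I*√11/3)/30 = -I*√11/45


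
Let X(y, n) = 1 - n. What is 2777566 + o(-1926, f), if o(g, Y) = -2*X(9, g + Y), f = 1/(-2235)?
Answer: 6199246318/2235 ≈ 2.7737e+6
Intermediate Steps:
f = -1/2235 ≈ -0.00044743
o(g, Y) = -2 + 2*Y + 2*g (o(g, Y) = -2*(1 - (g + Y)) = -2*(1 - (Y + g)) = -2*(1 + (-Y - g)) = -2*(1 - Y - g) = -2 + 2*Y + 2*g)
2777566 + o(-1926, f) = 2777566 + (-2 + 2*(-1/2235) + 2*(-1926)) = 2777566 + (-2 - 2/2235 - 3852) = 2777566 - 8613692/2235 = 6199246318/2235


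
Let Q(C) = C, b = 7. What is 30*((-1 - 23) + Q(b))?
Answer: -510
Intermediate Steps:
30*((-1 - 23) + Q(b)) = 30*((-1 - 23) + 7) = 30*(-24 + 7) = 30*(-17) = -510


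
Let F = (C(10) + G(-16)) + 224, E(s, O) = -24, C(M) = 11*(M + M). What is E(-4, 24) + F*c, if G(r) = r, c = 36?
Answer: 15384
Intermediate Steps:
C(M) = 22*M (C(M) = 11*(2*M) = 22*M)
F = 428 (F = (22*10 - 16) + 224 = (220 - 16) + 224 = 204 + 224 = 428)
E(-4, 24) + F*c = -24 + 428*36 = -24 + 15408 = 15384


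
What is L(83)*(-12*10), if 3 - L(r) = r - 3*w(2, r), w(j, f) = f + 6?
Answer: -22440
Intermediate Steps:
w(j, f) = 6 + f
L(r) = 21 + 2*r (L(r) = 3 - (r - 3*(6 + r)) = 3 - (r + (-18 - 3*r)) = 3 - (-18 - 2*r) = 3 + (18 + 2*r) = 21 + 2*r)
L(83)*(-12*10) = (21 + 2*83)*(-12*10) = (21 + 166)*(-120) = 187*(-120) = -22440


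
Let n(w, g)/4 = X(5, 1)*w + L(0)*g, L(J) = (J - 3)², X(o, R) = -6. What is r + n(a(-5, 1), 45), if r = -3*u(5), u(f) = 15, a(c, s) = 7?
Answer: 1407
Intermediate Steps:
L(J) = (-3 + J)²
n(w, g) = -24*w + 36*g (n(w, g) = 4*(-6*w + (-3 + 0)²*g) = 4*(-6*w + (-3)²*g) = 4*(-6*w + 9*g) = -24*w + 36*g)
r = -45 (r = -3*15 = -45)
r + n(a(-5, 1), 45) = -45 + (-24*7 + 36*45) = -45 + (-168 + 1620) = -45 + 1452 = 1407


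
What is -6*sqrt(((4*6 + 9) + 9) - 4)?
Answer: -6*sqrt(38) ≈ -36.987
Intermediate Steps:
-6*sqrt(((4*6 + 9) + 9) - 4) = -6*sqrt(((24 + 9) + 9) - 4) = -6*sqrt((33 + 9) - 4) = -6*sqrt(42 - 4) = -6*sqrt(38)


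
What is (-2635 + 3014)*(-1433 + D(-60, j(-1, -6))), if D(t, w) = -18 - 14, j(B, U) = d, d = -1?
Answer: -555235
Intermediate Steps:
j(B, U) = -1
D(t, w) = -32
(-2635 + 3014)*(-1433 + D(-60, j(-1, -6))) = (-2635 + 3014)*(-1433 - 32) = 379*(-1465) = -555235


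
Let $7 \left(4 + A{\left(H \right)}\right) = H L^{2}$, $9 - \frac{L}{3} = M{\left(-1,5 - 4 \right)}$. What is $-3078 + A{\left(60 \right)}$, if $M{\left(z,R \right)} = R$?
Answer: $\frac{12986}{7} \approx 1855.1$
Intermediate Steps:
$L = 24$ ($L = 27 - 3 \left(5 - 4\right) = 27 - 3 = 24$)
$A{\left(H \right)} = -4 + \frac{576 H}{7}$ ($A{\left(H \right)} = -4 + \frac{H 24^{2}}{7} = -4 + \frac{H 576}{7} = -4 + \frac{576 H}{7}$)
$-3078 + A{\left(60 \right)} = -3078 + \left(-4 + \frac{576}{7} \cdot 60\right) = -3078 + \left(-4 + \frac{34560}{7}\right) = -3078 + \frac{34532}{7} = \frac{12986}{7}$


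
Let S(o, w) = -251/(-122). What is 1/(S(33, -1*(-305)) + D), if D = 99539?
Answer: 122/12144009 ≈ 1.0046e-5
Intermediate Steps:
S(o, w) = 251/122 (S(o, w) = -251*(-1/122) = 251/122)
1/(S(33, -1*(-305)) + D) = 1/(251/122 + 99539) = 1/(12144009/122) = 122/12144009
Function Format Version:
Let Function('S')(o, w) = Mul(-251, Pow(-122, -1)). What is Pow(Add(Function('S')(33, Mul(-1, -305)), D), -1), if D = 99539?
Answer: Rational(122, 12144009) ≈ 1.0046e-5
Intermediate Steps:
Function('S')(o, w) = Rational(251, 122) (Function('S')(o, w) = Mul(-251, Rational(-1, 122)) = Rational(251, 122))
Pow(Add(Function('S')(33, Mul(-1, -305)), D), -1) = Pow(Add(Rational(251, 122), 99539), -1) = Pow(Rational(12144009, 122), -1) = Rational(122, 12144009)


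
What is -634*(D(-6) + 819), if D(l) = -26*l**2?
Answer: 74178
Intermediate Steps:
-634*(D(-6) + 819) = -634*(-26*(-6)**2 + 819) = -634*(-26*36 + 819) = -634*(-936 + 819) = -634*(-117) = 74178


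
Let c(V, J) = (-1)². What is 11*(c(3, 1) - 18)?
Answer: -187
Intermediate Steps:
c(V, J) = 1
11*(c(3, 1) - 18) = 11*(1 - 18) = 11*(-17) = -187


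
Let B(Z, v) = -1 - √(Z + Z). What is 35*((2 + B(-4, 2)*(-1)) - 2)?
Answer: 35 + 70*I*√2 ≈ 35.0 + 98.995*I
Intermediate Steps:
B(Z, v) = -1 - √2*√Z (B(Z, v) = -1 - √(2*Z) = -1 - √2*√Z)
35*((2 + B(-4, 2)*(-1)) - 2) = 35*((2 + (-1 - √2*√(-4))*(-1)) - 2) = 35*((2 + (-1 - √2*2*I)*(-1)) - 2) = 35*((2 + (-1 - 2*I*√2)*(-1)) - 2) = 35*((2 + (1 + 2*I*√2)) - 2) = 35*((3 + 2*I*√2) - 2) = 35*(1 + 2*I*√2) = 35 + 70*I*√2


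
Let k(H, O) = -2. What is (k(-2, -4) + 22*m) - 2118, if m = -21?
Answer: -2582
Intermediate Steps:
(k(-2, -4) + 22*m) - 2118 = (-2 + 22*(-21)) - 2118 = (-2 - 462) - 2118 = -464 - 2118 = -2582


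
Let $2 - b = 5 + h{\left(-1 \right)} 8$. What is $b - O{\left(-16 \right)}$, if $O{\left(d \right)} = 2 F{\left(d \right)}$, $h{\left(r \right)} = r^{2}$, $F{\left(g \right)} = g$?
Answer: $21$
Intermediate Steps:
$O{\left(d \right)} = 2 d$
$b = -11$ ($b = 2 - \left(5 + \left(-1\right)^{2} \cdot 8\right) = 2 - \left(5 + 1 \cdot 8\right) = 2 - \left(5 + 8\right) = 2 - 13 = -11$)
$b - O{\left(-16 \right)} = -11 - 2 \left(-16\right) = -11 - -32 = -11 + 32 = 21$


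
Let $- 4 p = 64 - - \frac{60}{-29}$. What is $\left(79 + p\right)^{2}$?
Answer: $\frac{3392964}{841} \approx 4034.4$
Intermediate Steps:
$p = - \frac{449}{29}$ ($p = - \frac{64 - - \frac{60}{-29}}{4} = - \frac{64 - \left(-60\right) \left(- \frac{1}{29}\right)}{4} = - \frac{64 - \frac{60}{29}}{4} = \left(- \frac{1}{4}\right) \frac{1796}{29} = - \frac{449}{29} \approx -15.483$)
$\left(79 + p\right)^{2} = \left(79 - \frac{449}{29}\right)^{2} = \left(\frac{1842}{29}\right)^{2} = \frac{3392964}{841}$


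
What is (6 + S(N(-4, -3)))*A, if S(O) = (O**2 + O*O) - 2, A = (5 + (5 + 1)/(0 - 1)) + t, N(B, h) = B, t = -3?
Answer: -144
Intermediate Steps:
A = -4 (A = (5 + (5 + 1)/(0 - 1)) - 3 = (5 + 6/(-1)) - 3 = (5 + 6*(-1)) - 3 = (5 - 6) - 3 = -1 - 3 = -4)
S(O) = -2 + 2*O**2 (S(O) = (O**2 + O**2) - 2 = 2*O**2 - 2 = -2 + 2*O**2)
(6 + S(N(-4, -3)))*A = (6 + (-2 + 2*(-4)**2))*(-4) = (6 + (-2 + 2*16))*(-4) = (6 + (-2 + 32))*(-4) = (6 + 30)*(-4) = 36*(-4) = -144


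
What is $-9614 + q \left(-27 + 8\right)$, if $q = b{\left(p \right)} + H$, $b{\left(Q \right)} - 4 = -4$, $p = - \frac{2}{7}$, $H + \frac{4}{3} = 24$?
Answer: $- \frac{30134}{3} \approx -10045.0$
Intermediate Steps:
$H = \frac{68}{3}$ ($H = - \frac{4}{3} + 24 = \frac{68}{3} \approx 22.667$)
$p = - \frac{2}{7}$ ($p = \left(-2\right) \frac{1}{7} = - \frac{2}{7} \approx -0.28571$)
$b{\left(Q \right)} = 0$ ($b{\left(Q \right)} = 4 - 4 = 0$)
$q = \frac{68}{3}$ ($q = 0 + \frac{68}{3} = \frac{68}{3} \approx 22.667$)
$-9614 + q \left(-27 + 8\right) = -9614 + \frac{68 \left(-27 + 8\right)}{3} = -9614 + \frac{68}{3} \left(-19\right) = -9614 - \frac{1292}{3} = - \frac{30134}{3}$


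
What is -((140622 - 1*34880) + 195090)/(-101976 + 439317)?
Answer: -300832/337341 ≈ -0.89177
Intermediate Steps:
-((140622 - 1*34880) + 195090)/(-101976 + 439317) = -((140622 - 34880) + 195090)/337341 = -(105742 + 195090)/337341 = -300832/337341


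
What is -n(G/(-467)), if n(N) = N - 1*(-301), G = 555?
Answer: -140012/467 ≈ -299.81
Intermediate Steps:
n(N) = 301 + N (n(N) = N + 301 = 301 + N)
-n(G/(-467)) = -(301 + 555/(-467)) = -(301 + 555*(-1/467)) = -(301 - 555/467) = -1*140012/467 = -140012/467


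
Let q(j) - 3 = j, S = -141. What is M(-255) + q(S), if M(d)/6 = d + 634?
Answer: 2136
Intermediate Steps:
M(d) = 3804 + 6*d (M(d) = 6*(d + 634) = 6*(634 + d) = 3804 + 6*d)
q(j) = 3 + j
M(-255) + q(S) = (3804 + 6*(-255)) + (3 - 141) = (3804 - 1530) - 138 = 2274 - 138 = 2136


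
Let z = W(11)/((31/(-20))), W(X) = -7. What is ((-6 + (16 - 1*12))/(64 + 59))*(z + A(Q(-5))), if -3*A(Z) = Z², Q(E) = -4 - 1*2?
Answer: 464/3813 ≈ 0.12169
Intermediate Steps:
Q(E) = -6 (Q(E) = -4 - 2 = -6)
A(Z) = -Z²/3
z = 140/31 (z = -7/(31/(-20)) = -7/(31*(-1/20)) = -7/(-31/20) = -7*(-20/31) = 140/31 ≈ 4.5161)
((-6 + (16 - 1*12))/(64 + 59))*(z + A(Q(-5))) = ((-6 + (16 - 1*12))/(64 + 59))*(140/31 - ⅓*(-6)²) = ((-6 + (16 - 12))/123)*(140/31 - ⅓*36) = ((-6 + 4)*(1/123))*(140/31 - 12) = -2*1/123*(-232/31) = -2/123*(-232/31) = 464/3813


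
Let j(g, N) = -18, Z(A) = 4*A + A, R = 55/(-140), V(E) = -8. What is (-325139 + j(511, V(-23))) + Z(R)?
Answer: -9104451/28 ≈ -3.2516e+5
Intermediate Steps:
R = -11/28 (R = 55*(-1/140) = -11/28 ≈ -0.39286)
Z(A) = 5*A
(-325139 + j(511, V(-23))) + Z(R) = (-325139 - 18) + 5*(-11/28) = -325157 - 55/28 = -9104451/28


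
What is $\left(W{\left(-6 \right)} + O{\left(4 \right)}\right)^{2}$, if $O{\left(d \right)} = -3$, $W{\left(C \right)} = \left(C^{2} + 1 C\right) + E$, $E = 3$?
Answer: $900$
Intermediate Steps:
$W{\left(C \right)} = 3 + C + C^{2}$ ($W{\left(C \right)} = \left(C^{2} + 1 C\right) + 3 = \left(C^{2} + C\right) + 3 = \left(C + C^{2}\right) + 3 = 3 + C + C^{2}$)
$\left(W{\left(-6 \right)} + O{\left(4 \right)}\right)^{2} = \left(\left(3 - 6 + \left(-6\right)^{2}\right) - 3\right)^{2} = \left(\left(3 - 6 + 36\right) - 3\right)^{2} = \left(33 - 3\right)^{2} = 30^{2} = 900$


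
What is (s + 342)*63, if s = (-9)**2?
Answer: 26649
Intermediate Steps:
s = 81
(s + 342)*63 = (81 + 342)*63 = 423*63 = 26649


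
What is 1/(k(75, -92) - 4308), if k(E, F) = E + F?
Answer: -1/4325 ≈ -0.00023121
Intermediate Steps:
1/(k(75, -92) - 4308) = 1/((75 - 92) - 4308) = 1/(-17 - 4308) = 1/(-4325) = -1/4325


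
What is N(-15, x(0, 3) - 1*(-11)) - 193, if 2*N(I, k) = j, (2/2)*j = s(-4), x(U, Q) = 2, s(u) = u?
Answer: -195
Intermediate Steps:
j = -4
N(I, k) = -2 (N(I, k) = (½)*(-4) = -2)
N(-15, x(0, 3) - 1*(-11)) - 193 = -2 - 193 = -195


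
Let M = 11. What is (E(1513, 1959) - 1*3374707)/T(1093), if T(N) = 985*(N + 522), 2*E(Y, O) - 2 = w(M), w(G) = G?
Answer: -6749401/3181550 ≈ -2.1214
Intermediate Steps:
E(Y, O) = 13/2 (E(Y, O) = 1 + (½)*11 = 1 + 11/2 = 13/2)
T(N) = 514170 + 985*N (T(N) = 985*(522 + N) = 514170 + 985*N)
(E(1513, 1959) - 1*3374707)/T(1093) = (13/2 - 1*3374707)/(514170 + 985*1093) = (13/2 - 3374707)/(514170 + 1076605) = -6749401/2/1590775 = -6749401/2*1/1590775 = -6749401/3181550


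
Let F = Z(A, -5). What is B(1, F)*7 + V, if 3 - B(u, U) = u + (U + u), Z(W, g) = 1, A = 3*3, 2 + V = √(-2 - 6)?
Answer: -2 + 2*I*√2 ≈ -2.0 + 2.8284*I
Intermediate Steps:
V = -2 + 2*I*√2 (V = -2 + √(-2 - 6) = -2 + √(-8) = -2 + 2*I*√2 ≈ -2.0 + 2.8284*I)
A = 9
F = 1
B(u, U) = 3 - U - 2*u (B(u, U) = 3 - (u + (U + u)) = 3 - (U + 2*u) = 3 + (-U - 2*u) = 3 - U - 2*u)
B(1, F)*7 + V = (3 - 1*1 - 2*1)*7 + (-2 + 2*I*√2) = (3 - 1 - 2)*7 + (-2 + 2*I*√2) = 0*7 + (-2 + 2*I*√2) = 0 + (-2 + 2*I*√2) = -2 + 2*I*√2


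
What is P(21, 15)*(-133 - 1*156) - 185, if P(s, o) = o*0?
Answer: -185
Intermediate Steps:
P(s, o) = 0
P(21, 15)*(-133 - 1*156) - 185 = 0*(-133 - 1*156) - 185 = 0*(-133 - 156) - 185 = 0*(-289) - 185 = 0 - 185 = -185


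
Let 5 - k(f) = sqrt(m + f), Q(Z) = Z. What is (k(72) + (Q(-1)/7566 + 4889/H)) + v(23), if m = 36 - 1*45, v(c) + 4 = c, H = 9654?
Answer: 149166038/6086847 - 3*sqrt(7) ≈ 16.569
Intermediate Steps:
v(c) = -4 + c
m = -9 (m = 36 - 45 = -9)
k(f) = 5 - sqrt(-9 + f)
(k(72) + (Q(-1)/7566 + 4889/H)) + v(23) = ((5 - sqrt(-9 + 72)) + (-1/7566 + 4889/9654)) + (-4 + 23) = ((5 - sqrt(63)) + (-1*1/7566 + 4889*(1/9654))) + 19 = ((5 - 3*sqrt(7)) + (-1/7566 + 4889/9654)) + 19 = ((5 - 3*sqrt(7)) + 3081710/6086847) + 19 = (33515945/6086847 - 3*sqrt(7)) + 19 = 149166038/6086847 - 3*sqrt(7)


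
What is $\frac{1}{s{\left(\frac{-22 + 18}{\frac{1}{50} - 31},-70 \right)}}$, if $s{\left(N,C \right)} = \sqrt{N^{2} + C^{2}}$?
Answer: $\frac{1549 \sqrt{117571049}}{1175710490} \approx 0.014286$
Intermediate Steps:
$s{\left(N,C \right)} = \sqrt{C^{2} + N^{2}}$
$\frac{1}{s{\left(\frac{-22 + 18}{\frac{1}{50} - 31},-70 \right)}} = \frac{1}{\sqrt{\left(-70\right)^{2} + \left(\frac{-22 + 18}{\frac{1}{50} - 31}\right)^{2}}} = \frac{1}{\sqrt{4900 + \left(- \frac{4}{\frac{1}{50} - 31}\right)^{2}}} = \frac{1}{\sqrt{4900 + \left(- \frac{4}{- \frac{1549}{50}}\right)^{2}}} = \frac{1}{\sqrt{4900 + \left(\left(-4\right) \left(- \frac{50}{1549}\right)\right)^{2}}} = \frac{1}{\sqrt{4900 + \left(\frac{200}{1549}\right)^{2}}} = \frac{1}{\sqrt{4900 + \frac{40000}{2399401}}} = \frac{1}{\sqrt{\frac{11757104900}{2399401}}} = \frac{1}{\frac{10}{1549} \sqrt{117571049}} = \frac{1549 \sqrt{117571049}}{1175710490}$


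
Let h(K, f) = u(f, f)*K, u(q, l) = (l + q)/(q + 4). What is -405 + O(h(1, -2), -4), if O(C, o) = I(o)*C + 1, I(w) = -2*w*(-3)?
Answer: -356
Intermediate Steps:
u(q, l) = (l + q)/(4 + q)
I(w) = 6*w
h(K, f) = 2*K*f/(4 + f) (h(K, f) = ((f + f)/(4 + f))*K = ((2*f)/(4 + f))*K = (2*f/(4 + f))*K = 2*K*f/(4 + f))
O(C, o) = 1 + 6*C*o (O(C, o) = (6*o)*C + 1 = 6*C*o + 1 = 1 + 6*C*o)
-405 + O(h(1, -2), -4) = -405 + (1 + 6*(2*1*(-2)/(4 - 2))*(-4)) = -405 + (1 + 6*(2*1*(-2)/2)*(-4)) = -405 + (1 + 6*(2*1*(-2)*(1/2))*(-4)) = -405 + (1 + 6*(-2)*(-4)) = -405 + (1 + 48) = -405 + 49 = -356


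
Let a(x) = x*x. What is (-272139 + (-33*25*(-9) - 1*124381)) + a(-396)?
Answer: -232279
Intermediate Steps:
a(x) = x²
(-272139 + (-33*25*(-9) - 1*124381)) + a(-396) = (-272139 + (-33*25*(-9) - 1*124381)) + (-396)² = (-272139 + (-825*(-9) - 124381)) + 156816 = (-272139 + (7425 - 124381)) + 156816 = (-272139 - 116956) + 156816 = -389095 + 156816 = -232279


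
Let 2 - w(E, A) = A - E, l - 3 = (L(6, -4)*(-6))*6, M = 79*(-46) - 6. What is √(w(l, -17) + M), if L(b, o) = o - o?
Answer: 3*I*√402 ≈ 60.15*I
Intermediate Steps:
L(b, o) = 0
M = -3640 (M = -3634 - 6 = -3640)
l = 3 (l = 3 + (0*(-6))*6 = 3 + 0*6 = 3 + 0 = 3)
w(E, A) = 2 + E - A (w(E, A) = 2 - (A - E) = 2 + (E - A) = 2 + E - A)
√(w(l, -17) + M) = √((2 + 3 - 1*(-17)) - 3640) = √((2 + 3 + 17) - 3640) = √(22 - 3640) = √(-3618) = 3*I*√402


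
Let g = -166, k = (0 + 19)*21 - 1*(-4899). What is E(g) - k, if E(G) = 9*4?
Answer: -5262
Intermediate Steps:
k = 5298 (k = 19*21 + 4899 = 399 + 4899 = 5298)
E(G) = 36
E(g) - k = 36 - 1*5298 = 36 - 5298 = -5262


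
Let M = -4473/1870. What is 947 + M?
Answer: 1766417/1870 ≈ 944.61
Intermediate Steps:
M = -4473/1870 (M = -4473*1/1870 = -4473/1870 ≈ -2.3920)
947 + M = 947 - 4473/1870 = 1766417/1870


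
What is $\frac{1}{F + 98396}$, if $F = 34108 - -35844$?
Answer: $\frac{1}{168348} \approx 5.9401 \cdot 10^{-6}$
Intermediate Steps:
$F = 69952$ ($F = 34108 + 35844 = 69952$)
$\frac{1}{F + 98396} = \frac{1}{69952 + 98396} = \frac{1}{168348}$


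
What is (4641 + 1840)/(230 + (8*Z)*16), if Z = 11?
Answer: 6481/1638 ≈ 3.9567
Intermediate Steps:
(4641 + 1840)/(230 + (8*Z)*16) = (4641 + 1840)/(230 + (8*11)*16) = 6481/(230 + 88*16) = 6481/(230 + 1408) = 6481/1638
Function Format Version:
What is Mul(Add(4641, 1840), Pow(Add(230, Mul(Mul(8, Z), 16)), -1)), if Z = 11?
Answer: Rational(6481, 1638) ≈ 3.9567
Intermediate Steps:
Mul(Add(4641, 1840), Pow(Add(230, Mul(Mul(8, Z), 16)), -1)) = Mul(Add(4641, 1840), Pow(Add(230, Mul(Mul(8, 11), 16)), -1)) = Mul(6481, Pow(Add(230, Mul(88, 16)), -1)) = Mul(6481, Pow(Add(230, 1408), -1)) = Mul(6481, Pow(1638, -1)) = Mul(6481, Rational(1, 1638)) = Rational(6481, 1638)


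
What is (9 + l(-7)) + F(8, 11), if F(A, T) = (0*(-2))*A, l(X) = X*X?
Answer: 58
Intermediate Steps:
l(X) = X**2
F(A, T) = 0 (F(A, T) = 0*A = 0)
(9 + l(-7)) + F(8, 11) = (9 + (-7)**2) + 0 = (9 + 49) + 0 = 58 + 0 = 58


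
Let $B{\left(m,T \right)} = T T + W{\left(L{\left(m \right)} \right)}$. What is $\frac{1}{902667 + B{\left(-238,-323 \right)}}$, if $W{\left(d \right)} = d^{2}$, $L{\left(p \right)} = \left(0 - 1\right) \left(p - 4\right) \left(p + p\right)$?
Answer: $\frac{1}{13270203860} \approx 7.5357 \cdot 10^{-11}$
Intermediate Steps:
$L{\left(p \right)} = - 2 p \left(-4 + p\right)$ ($L{\left(p \right)} = - \left(-4 + p\right) 2 p = - 2 p \left(-4 + p\right)$)
$B{\left(m,T \right)} = T^{2} + 4 m^{2} \left(4 - m\right)^{2}$ ($B{\left(m,T \right)} = T T + \left(2 m \left(4 - m\right)\right)^{2} = T^{2} + 4 m^{2} \left(4 - m\right)^{2}$)
$\frac{1}{902667 + B{\left(-238,-323 \right)}} = \frac{1}{902667 + \left(\left(-323\right)^{2} + 4 \left(-238\right)^{2} \left(-4 - 238\right)^{2}\right)} = \frac{1}{902667 + \left(104329 + 4 \cdot 56644 \left(-242\right)^{2}\right)} = \frac{1}{902667 + \left(104329 + 4 \cdot 56644 \cdot 58564\right)} = \frac{1}{902667 + \left(104329 + 13269196864\right)} = \frac{1}{902667 + 13269301193} = \frac{1}{13270203860}$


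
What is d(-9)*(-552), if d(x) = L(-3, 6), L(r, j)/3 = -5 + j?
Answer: -1656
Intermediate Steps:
L(r, j) = -15 + 3*j (L(r, j) = 3*(-5 + j) = -15 + 3*j)
d(x) = 3 (d(x) = -15 + 3*6 = -15 + 18 = 3)
d(-9)*(-552) = 3*(-552) = -1656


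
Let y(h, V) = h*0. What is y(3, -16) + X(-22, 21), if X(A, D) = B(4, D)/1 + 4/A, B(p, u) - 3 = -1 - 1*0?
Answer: 20/11 ≈ 1.8182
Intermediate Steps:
B(p, u) = 2 (B(p, u) = 3 + (-1 - 1*0) = 3 + (-1 + 0) = 3 - 1 = 2)
y(h, V) = 0
X(A, D) = 2 + 4/A (X(A, D) = 2/1 + 4/A = 2*1 + 4/A = 2 + 4/A)
y(3, -16) + X(-22, 21) = 0 + (2 + 4/(-22)) = 0 + (2 + 4*(-1/22)) = 0 + (2 - 2/11) = 0 + 20/11 = 20/11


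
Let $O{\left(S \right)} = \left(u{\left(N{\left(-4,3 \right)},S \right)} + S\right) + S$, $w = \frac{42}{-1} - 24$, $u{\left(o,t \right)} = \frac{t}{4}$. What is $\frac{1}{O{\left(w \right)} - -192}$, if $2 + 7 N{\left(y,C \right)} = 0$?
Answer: $\frac{2}{87} \approx 0.022988$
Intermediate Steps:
$N{\left(y,C \right)} = - \frac{2}{7}$ ($N{\left(y,C \right)} = - \frac{2}{7} + \frac{1}{7} \cdot 0 = - \frac{2}{7} + 0 = - \frac{2}{7}$)
$u{\left(o,t \right)} = \frac{t}{4}$ ($u{\left(o,t \right)} = t \frac{1}{4} = \frac{t}{4}$)
$w = -66$ ($w = 42 \left(-1\right) - 24 = -42 - 24 = -66$)
$O{\left(S \right)} = \frac{9 S}{4}$ ($O{\left(S \right)} = \left(\frac{S}{4} + S\right) + S = \frac{5 S}{4} + S = \frac{9 S}{4}$)
$\frac{1}{O{\left(w \right)} - -192} = \frac{1}{\frac{9}{4} \left(-66\right) - -192} = \frac{1}{- \frac{297}{2} + 192} = \frac{1}{\frac{87}{2}} = \frac{2}{87}$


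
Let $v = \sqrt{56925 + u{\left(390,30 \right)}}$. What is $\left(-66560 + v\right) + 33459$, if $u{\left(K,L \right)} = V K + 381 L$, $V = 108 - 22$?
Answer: $-33101 + \sqrt{101895} \approx -32782.0$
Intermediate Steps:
$V = 86$ ($V = 108 - 22 = 86$)
$u{\left(K,L \right)} = 86 K + 381 L$
$v = \sqrt{101895}$ ($v = \sqrt{56925 + \left(86 \cdot 390 + 381 \cdot 30\right)} = \sqrt{56925 + \left(33540 + 11430\right)} = \sqrt{56925 + 44970} = \sqrt{101895} \approx 319.21$)
$\left(-66560 + v\right) + 33459 = \left(-66560 + \sqrt{101895}\right) + 33459 = -33101 + \sqrt{101895}$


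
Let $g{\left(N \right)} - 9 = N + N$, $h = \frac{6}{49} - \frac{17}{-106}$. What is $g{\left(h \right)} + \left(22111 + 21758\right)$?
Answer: $\frac{113952635}{2597} \approx 43879.0$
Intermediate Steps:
$h = \frac{1469}{5194}$ ($h = 6 \cdot \frac{1}{49} - - \frac{17}{106} = \frac{6}{49} + \frac{17}{106} = \frac{1469}{5194} \approx 0.28283$)
$g{\left(N \right)} = 9 + 2 N$ ($g{\left(N \right)} = 9 + \left(N + N\right) = 9 + 2 N$)
$g{\left(h \right)} + \left(22111 + 21758\right) = \left(9 + 2 \cdot \frac{1469}{5194}\right) + \left(22111 + 21758\right) = \left(9 + \frac{1469}{2597}\right) + 43869 = \frac{24842}{2597} + 43869 = \frac{113952635}{2597}$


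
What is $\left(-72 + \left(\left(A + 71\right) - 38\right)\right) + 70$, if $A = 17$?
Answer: $48$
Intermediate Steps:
$\left(-72 + \left(\left(A + 71\right) - 38\right)\right) + 70 = \left(-72 + \left(\left(17 + 71\right) - 38\right)\right) + 70 = \left(-72 + \left(88 - 38\right)\right) + 70 = \left(-72 + 50\right) + 70 = -22 + 70 = 48$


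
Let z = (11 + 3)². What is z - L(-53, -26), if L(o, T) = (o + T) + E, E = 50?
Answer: 225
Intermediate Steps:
z = 196 (z = 14² = 196)
L(o, T) = 50 + T + o (L(o, T) = (o + T) + 50 = (T + o) + 50 = 50 + T + o)
z - L(-53, -26) = 196 - (50 - 26 - 53) = 196 - 1*(-29) = 196 + 29 = 225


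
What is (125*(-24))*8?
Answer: -24000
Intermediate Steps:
(125*(-24))*8 = -3000*8 = -24000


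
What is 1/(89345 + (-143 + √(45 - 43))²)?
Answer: 27449/3013749506 + 143*√2/6027499012 ≈ 9.1415e-6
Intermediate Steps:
1/(89345 + (-143 + √(45 - 43))²) = 1/(89345 + (-143 + √2)²)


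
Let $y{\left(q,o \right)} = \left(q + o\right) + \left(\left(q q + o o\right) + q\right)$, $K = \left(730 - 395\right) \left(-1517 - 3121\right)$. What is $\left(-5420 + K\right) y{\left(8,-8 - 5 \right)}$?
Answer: $-367959400$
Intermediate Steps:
$K = -1553730$ ($K = 335 \left(-4638\right) = -1553730$)
$y{\left(q,o \right)} = o + o^{2} + q^{2} + 2 q$ ($y{\left(q,o \right)} = \left(o + q\right) + \left(\left(q^{2} + o^{2}\right) + q\right) = \left(o + q\right) + \left(\left(o^{2} + q^{2}\right) + q\right) = \left(o + q\right) + \left(q + o^{2} + q^{2}\right) = o + o^{2} + q^{2} + 2 q$)
$\left(-5420 + K\right) y{\left(8,-8 - 5 \right)} = \left(-5420 - 1553730\right) \left(\left(-8 - 5\right) + \left(-8 - 5\right)^{2} + 8^{2} + 2 \cdot 8\right) = - 1559150 \left(\left(-8 - 5\right) + \left(-8 - 5\right)^{2} + 64 + 16\right) = - 1559150 \left(-13 + \left(-13\right)^{2} + 64 + 16\right) = - 1559150 \left(-13 + 169 + 64 + 16\right) = \left(-1559150\right) 236 = -367959400$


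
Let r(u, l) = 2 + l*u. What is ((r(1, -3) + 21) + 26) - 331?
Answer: -285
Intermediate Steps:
((r(1, -3) + 21) + 26) - 331 = (((2 - 3*1) + 21) + 26) - 331 = (((2 - 3) + 21) + 26) - 331 = ((-1 + 21) + 26) - 331 = (20 + 26) - 331 = 46 - 331 = -285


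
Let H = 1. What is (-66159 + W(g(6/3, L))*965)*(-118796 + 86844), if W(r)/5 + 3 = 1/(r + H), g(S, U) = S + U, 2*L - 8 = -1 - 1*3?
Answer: 2545583888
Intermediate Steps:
L = 2 (L = 4 + (-1 - 1*3)/2 = 4 + (-1 - 3)/2 = 4 + (1/2)*(-4) = 4 - 2 = 2)
W(r) = -15 + 5/(1 + r) (W(r) = -15 + 5/(r + 1) = -15 + 5/(1 + r))
(-66159 + W(g(6/3, L))*965)*(-118796 + 86844) = (-66159 + (5*(-2 - 3*(6/3 + 2))/(1 + (6/3 + 2)))*965)*(-118796 + 86844) = (-66159 + (5*(-2 - 3*(6*(1/3) + 2))/(1 + (6*(1/3) + 2)))*965)*(-31952) = (-66159 + (5*(-2 - 3*(2 + 2))/(1 + (2 + 2)))*965)*(-31952) = (-66159 + (5*(-2 - 3*4)/(1 + 4))*965)*(-31952) = (-66159 + (5*(-2 - 12)/5)*965)*(-31952) = (-66159 + (5*(1/5)*(-14))*965)*(-31952) = (-66159 - 14*965)*(-31952) = (-66159 - 13510)*(-31952) = -79669*(-31952) = 2545583888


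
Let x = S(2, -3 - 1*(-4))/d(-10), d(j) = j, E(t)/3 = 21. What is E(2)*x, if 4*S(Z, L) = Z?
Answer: -63/20 ≈ -3.1500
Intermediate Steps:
E(t) = 63 (E(t) = 3*21 = 63)
S(Z, L) = Z/4
x = -1/20 (x = ((¼)*2)/(-10) = (½)*(-⅒) = -1/20 ≈ -0.050000)
E(2)*x = 63*(-1/20) = -63/20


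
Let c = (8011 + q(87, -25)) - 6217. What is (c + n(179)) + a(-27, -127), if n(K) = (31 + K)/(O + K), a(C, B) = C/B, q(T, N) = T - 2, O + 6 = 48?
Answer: 52770530/28067 ≈ 1880.2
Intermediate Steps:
O = 42 (O = -6 + 48 = 42)
q(T, N) = -2 + T
c = 1879 (c = (8011 + (-2 + 87)) - 6217 = (8011 + 85) - 6217 = 8096 - 6217 = 1879)
n(K) = (31 + K)/(42 + K)
(c + n(179)) + a(-27, -127) = (1879 + (31 + 179)/(42 + 179)) - 27/(-127) = (1879 + 210/221) - 27*(-1/127) = (1879 + (1/221)*210) + 27/127 = (1879 + 210/221) + 27/127 = 415469/221 + 27/127 = 52770530/28067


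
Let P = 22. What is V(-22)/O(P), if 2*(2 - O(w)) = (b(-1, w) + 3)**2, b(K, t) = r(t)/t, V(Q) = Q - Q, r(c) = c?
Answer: 0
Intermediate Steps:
V(Q) = 0
b(K, t) = 1 (b(K, t) = t/t = 1)
O(w) = -6 (O(w) = 2 - (1 + 3)**2/2 = 2 - 1/2*4**2 = 2 - 1/2*16 = 2 - 8 = -6)
V(-22)/O(P) = 0/(-6) = 0*(-1/6) = 0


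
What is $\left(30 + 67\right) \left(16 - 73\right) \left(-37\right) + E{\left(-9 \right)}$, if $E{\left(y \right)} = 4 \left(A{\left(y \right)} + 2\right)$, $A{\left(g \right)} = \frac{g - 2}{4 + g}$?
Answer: $\frac{1022949}{5} \approx 2.0459 \cdot 10^{5}$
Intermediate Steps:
$A{\left(g \right)} = \frac{-2 + g}{4 + g}$
$E{\left(y \right)} = 8 + \frac{4 \left(-2 + y\right)}{4 + y}$ ($E{\left(y \right)} = 4 \left(\frac{-2 + y}{4 + y} + 2\right) = 4 \left(2 + \frac{-2 + y}{4 + y}\right) = 8 + \frac{4 \left(-2 + y\right)}{4 + y}$)
$\left(30 + 67\right) \left(16 - 73\right) \left(-37\right) + E{\left(-9 \right)} = \left(30 + 67\right) \left(16 - 73\right) \left(-37\right) + \frac{12 \left(2 - 9\right)}{4 - 9} = 97 \left(-57\right) \left(-37\right) + 12 \frac{1}{-5} \left(-7\right) = \left(-5529\right) \left(-37\right) + 12 \left(- \frac{1}{5}\right) \left(-7\right) = 204573 + \frac{84}{5} = \frac{1022949}{5}$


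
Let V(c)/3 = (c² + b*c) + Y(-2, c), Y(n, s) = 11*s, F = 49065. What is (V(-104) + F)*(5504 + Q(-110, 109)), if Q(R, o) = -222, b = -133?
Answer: 631605714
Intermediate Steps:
V(c) = -366*c + 3*c² (V(c) = 3*((c² - 133*c) + 11*c) = 3*(c² - 122*c) = -366*c + 3*c²)
(V(-104) + F)*(5504 + Q(-110, 109)) = (3*(-104)*(-122 - 104) + 49065)*(5504 - 222) = (3*(-104)*(-226) + 49065)*5282 = (70512 + 49065)*5282 = 119577*5282 = 631605714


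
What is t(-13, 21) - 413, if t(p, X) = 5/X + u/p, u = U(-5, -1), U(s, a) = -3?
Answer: -112621/273 ≈ -412.53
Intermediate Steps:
u = -3
t(p, X) = -3/p + 5/X (t(p, X) = 5/X - 3/p = -3/p + 5/X)
t(-13, 21) - 413 = (-3/(-13) + 5/21) - 413 = (-3*(-1/13) + 5*(1/21)) - 413 = (3/13 + 5/21) - 413 = 128/273 - 413 = -112621/273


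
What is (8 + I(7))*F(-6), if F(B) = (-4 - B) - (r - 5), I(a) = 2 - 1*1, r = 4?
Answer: 27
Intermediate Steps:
I(a) = 1 (I(a) = 2 - 1 = 1)
F(B) = -3 - B (F(B) = (-4 - B) - (4 - 5) = (-4 - B) - (-1) = (-4 - B) - 1*(-1) = (-4 - B) + 1 = -3 - B)
(8 + I(7))*F(-6) = (8 + 1)*(-3 - 1*(-6)) = 9*(-3 + 6) = 9*3 = 27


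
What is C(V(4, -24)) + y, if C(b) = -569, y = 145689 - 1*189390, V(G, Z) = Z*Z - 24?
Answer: -44270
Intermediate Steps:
V(G, Z) = -24 + Z² (V(G, Z) = Z² - 24 = -24 + Z²)
y = -43701 (y = 145689 - 189390 = -43701)
C(V(4, -24)) + y = -569 - 43701 = -44270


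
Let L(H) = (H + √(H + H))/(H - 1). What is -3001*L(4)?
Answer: -12004/3 - 6002*√2/3 ≈ -6830.7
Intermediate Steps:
L(H) = (H + √2*√H)/(-1 + H) (L(H) = (H + √(2*H))/(-1 + H) = (H + √2*√H)/(-1 + H))
-3001*L(4) = -3001*(4 + √2*√4)/(-1 + 4) = -3001*(4 + √2*2)/3 = -3001*(4 + 2*√2)/3 = -3001*(4/3 + 2*√2/3) = -12004/3 - 6002*√2/3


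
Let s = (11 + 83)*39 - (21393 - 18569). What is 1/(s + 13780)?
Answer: 1/14622 ≈ 6.8390e-5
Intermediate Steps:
s = 842 (s = 94*39 - 1*2824 = 3666 - 2824 = 842)
1/(s + 13780) = 1/(842 + 13780) = 1/14622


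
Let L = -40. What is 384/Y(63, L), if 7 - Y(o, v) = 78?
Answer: -384/71 ≈ -5.4084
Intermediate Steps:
Y(o, v) = -71 (Y(o, v) = 7 - 1*78 = 7 - 78 = -71)
384/Y(63, L) = 384/(-71) = 384*(-1/71) = -384/71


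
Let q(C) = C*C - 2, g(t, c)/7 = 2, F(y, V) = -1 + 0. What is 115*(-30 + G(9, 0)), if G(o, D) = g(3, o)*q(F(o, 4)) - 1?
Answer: -5175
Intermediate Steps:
F(y, V) = -1
g(t, c) = 14 (g(t, c) = 7*2 = 14)
q(C) = -2 + C² (q(C) = C² - 2 = -2 + C²)
G(o, D) = -15 (G(o, D) = 14*(-2 + (-1)²) - 1 = 14*(-2 + 1) - 1 = 14*(-1) - 1 = -14 - 1 = -15)
115*(-30 + G(9, 0)) = 115*(-30 - 15) = 115*(-45) = -5175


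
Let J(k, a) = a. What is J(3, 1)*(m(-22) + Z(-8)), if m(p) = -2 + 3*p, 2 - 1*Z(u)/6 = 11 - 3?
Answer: -104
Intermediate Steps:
Z(u) = -36 (Z(u) = 12 - 6*(11 - 3) = 12 - 6*8 = 12 - 48 = -36)
J(3, 1)*(m(-22) + Z(-8)) = 1*((-2 + 3*(-22)) - 36) = 1*((-2 - 66) - 36) = 1*(-68 - 36) = 1*(-104) = -104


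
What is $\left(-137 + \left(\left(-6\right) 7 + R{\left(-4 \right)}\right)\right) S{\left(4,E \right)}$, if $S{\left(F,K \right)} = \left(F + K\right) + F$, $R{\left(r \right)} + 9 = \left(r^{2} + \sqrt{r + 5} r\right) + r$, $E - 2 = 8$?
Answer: $-3240$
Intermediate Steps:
$E = 10$ ($E = 2 + 8 = 10$)
$R{\left(r \right)} = -9 + r + r^{2} + r \sqrt{5 + r}$ ($R{\left(r \right)} = -9 + \left(\left(r^{2} + \sqrt{r + 5} r\right) + r\right) = -9 + \left(\left(r^{2} + \sqrt{5 + r} r\right) + r\right) = -9 + \left(\left(r^{2} + r \sqrt{5 + r}\right) + r\right) = -9 + \left(r + r^{2} + r \sqrt{5 + r}\right) = -9 + r + r^{2} + r \sqrt{5 + r}$)
$S{\left(F,K \right)} = K + 2 F$
$\left(-137 + \left(\left(-6\right) 7 + R{\left(-4 \right)}\right)\right) S{\left(4,E \right)} = \left(-137 - \left(39 + 4 \sqrt{5 - 4}\right)\right) \left(10 + 2 \cdot 4\right) = \left(-137 - 43\right) \left(10 + 8\right) = \left(-137 - 43\right) 18 = \left(-180\right) 18 = -3240$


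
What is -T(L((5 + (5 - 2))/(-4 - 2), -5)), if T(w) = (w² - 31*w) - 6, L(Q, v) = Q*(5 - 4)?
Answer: -334/9 ≈ -37.111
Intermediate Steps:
L(Q, v) = Q (L(Q, v) = Q*1 = Q)
T(w) = -6 + w² - 31*w
-T(L((5 + (5 - 2))/(-4 - 2), -5)) = -(-6 + ((5 + (5 - 2))/(-4 - 2))² - 31*(5 + (5 - 2))/(-4 - 2)) = -(-6 + ((5 + 3)/(-6))² - 31*(5 + 3)/(-6)) = -(-6 + (8*(-⅙))² - 248*(-1)/6) = -(-6 + (-4/3)² - 31*(-4/3)) = -(-6 + 16/9 + 124/3) = -1*334/9 = -334/9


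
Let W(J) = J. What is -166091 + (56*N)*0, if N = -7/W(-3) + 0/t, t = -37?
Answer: -166091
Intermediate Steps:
N = 7/3 (N = -7/(-3) + 0/(-37) = -7*(-⅓) + 0*(-1/37) = 7/3 + 0 = 7/3 ≈ 2.3333)
-166091 + (56*N)*0 = -166091 + (56*(7/3))*0 = -166091 + (392/3)*0 = -166091 + 0 = -166091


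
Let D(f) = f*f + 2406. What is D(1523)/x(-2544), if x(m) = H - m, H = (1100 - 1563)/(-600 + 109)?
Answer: 103642735/113597 ≈ 912.37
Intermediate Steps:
H = 463/491 (H = -463/(-491) = -463*(-1/491) = 463/491 ≈ 0.94297)
D(f) = 2406 + f² (D(f) = f² + 2406 = 2406 + f²)
x(m) = 463/491 - m
D(1523)/x(-2544) = (2406 + 1523²)/(463/491 - 1*(-2544)) = (2406 + 2319529)/(463/491 + 2544) = 2321935/(1249567/491) = 2321935*(491/1249567) = 103642735/113597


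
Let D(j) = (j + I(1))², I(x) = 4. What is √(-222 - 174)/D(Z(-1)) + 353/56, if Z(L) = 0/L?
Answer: 353/56 + 3*I*√11/8 ≈ 6.3036 + 1.2437*I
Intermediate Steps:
Z(L) = 0
D(j) = (4 + j)² (D(j) = (j + 4)² = (4 + j)²)
√(-222 - 174)/D(Z(-1)) + 353/56 = √(-222 - 174)/((4 + 0)²) + 353/56 = √(-396)/(4²) + 353*(1/56) = (6*I*√11)/16 + 353/56 = (6*I*√11)*(1/16) + 353/56 = 3*I*√11/8 + 353/56 = 353/56 + 3*I*√11/8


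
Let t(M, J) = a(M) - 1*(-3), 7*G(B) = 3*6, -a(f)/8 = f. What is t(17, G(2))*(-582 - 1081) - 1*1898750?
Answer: -1677571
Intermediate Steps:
a(f) = -8*f
G(B) = 18/7 (G(B) = (3*6)/7 = (⅐)*18 = 18/7)
t(M, J) = 3 - 8*M (t(M, J) = -8*M - 1*(-3) = -8*M + 3 = 3 - 8*M)
t(17, G(2))*(-582 - 1081) - 1*1898750 = (3 - 8*17)*(-582 - 1081) - 1*1898750 = (3 - 136)*(-1663) - 1898750 = -133*(-1663) - 1898750 = 221179 - 1898750 = -1677571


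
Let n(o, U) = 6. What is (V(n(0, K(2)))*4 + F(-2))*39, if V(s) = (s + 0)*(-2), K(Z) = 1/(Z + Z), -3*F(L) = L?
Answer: -1846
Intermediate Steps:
F(L) = -L/3
K(Z) = 1/(2*Z)
V(s) = -2*s (V(s) = s*(-2) = -2*s)
(V(n(0, K(2)))*4 + F(-2))*39 = (-2*6*4 - ⅓*(-2))*39 = (-12*4 + ⅔)*39 = (-48 + ⅔)*39 = -142/3*39 = -1846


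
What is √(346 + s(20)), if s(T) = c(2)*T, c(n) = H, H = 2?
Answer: √386 ≈ 19.647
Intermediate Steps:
c(n) = 2
s(T) = 2*T
√(346 + s(20)) = √(346 + 2*20) = √(346 + 40) = √386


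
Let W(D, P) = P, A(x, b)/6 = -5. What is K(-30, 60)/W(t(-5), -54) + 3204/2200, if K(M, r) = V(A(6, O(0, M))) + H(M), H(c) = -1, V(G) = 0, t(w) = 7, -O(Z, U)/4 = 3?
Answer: 10951/7425 ≈ 1.4749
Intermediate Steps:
O(Z, U) = -12 (O(Z, U) = -4*3 = -12)
A(x, b) = -30 (A(x, b) = 6*(-5) = -30)
K(M, r) = -1 (K(M, r) = 0 - 1 = -1)
K(-30, 60)/W(t(-5), -54) + 3204/2200 = -1/(-54) + 3204/2200 = -1*(-1/54) + 3204*(1/2200) = 1/54 + 801/550 = 10951/7425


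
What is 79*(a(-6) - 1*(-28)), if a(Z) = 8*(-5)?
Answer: -948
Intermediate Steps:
a(Z) = -40
79*(a(-6) - 1*(-28)) = 79*(-40 - 1*(-28)) = 79*(-40 + 28) = 79*(-12) = -948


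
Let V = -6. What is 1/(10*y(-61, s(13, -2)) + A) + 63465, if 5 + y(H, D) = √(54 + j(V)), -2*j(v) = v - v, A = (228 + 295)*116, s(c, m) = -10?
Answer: 38867410092713/612422754 - 5*√6/612422754 ≈ 63465.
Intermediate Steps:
A = 60668 (A = 523*116 = 60668)
j(v) = 0 (j(v) = -(v - v)/2 = -½*0 = 0)
y(H, D) = -5 + 3*√6 (y(H, D) = -5 + √(54 + 0) = -5 + √54 = -5 + 3*√6)
1/(10*y(-61, s(13, -2)) + A) + 63465 = 1/(10*(-5 + 3*√6) + 60668) + 63465 = 1/((-50 + 30*√6) + 60668) + 63465 = 1/(60618 + 30*√6) + 63465 = 63465 + 1/(60618 + 30*√6)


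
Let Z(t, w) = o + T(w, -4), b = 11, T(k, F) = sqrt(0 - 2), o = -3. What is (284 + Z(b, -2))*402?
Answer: 112962 + 402*I*sqrt(2) ≈ 1.1296e+5 + 568.51*I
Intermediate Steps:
T(k, F) = I*sqrt(2) (T(k, F) = sqrt(-2) = I*sqrt(2))
Z(t, w) = -3 + I*sqrt(2)
(284 + Z(b, -2))*402 = (284 + (-3 + I*sqrt(2)))*402 = (281 + I*sqrt(2))*402 = 112962 + 402*I*sqrt(2)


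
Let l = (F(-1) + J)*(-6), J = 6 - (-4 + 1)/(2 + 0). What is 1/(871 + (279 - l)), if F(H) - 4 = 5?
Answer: 1/1249 ≈ 0.00080064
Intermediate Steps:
F(H) = 9 (F(H) = 4 + 5 = 9)
J = 15/2 (J = 6 - (-3)/2 = 6 - 1*(-3/2) = 6 + 3/2 = 15/2 ≈ 7.5000)
l = -99 (l = (9 + 15/2)*(-6) = (33/2)*(-6) = -99)
1/(871 + (279 - l)) = 1/(871 + (279 - 1*(-99))) = 1/(871 + (279 + 99)) = 1/(871 + 378) = 1/1249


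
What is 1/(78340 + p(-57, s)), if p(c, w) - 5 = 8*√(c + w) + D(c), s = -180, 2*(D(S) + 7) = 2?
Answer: 26113/2045671363 - 8*I*√237/6137014089 ≈ 1.2765e-5 - 2.0068e-8*I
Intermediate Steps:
D(S) = -6 (D(S) = -7 + (½)*2 = -7 + 1 = -6)
p(c, w) = -1 + 8*√(c + w) (p(c, w) = 5 + (8*√(c + w) - 6) = 5 + (-6 + 8*√(c + w)) = -1 + 8*√(c + w))
1/(78340 + p(-57, s)) = 1/(78340 + (-1 + 8*√(-57 - 180))) = 1/(78340 + (-1 + 8*√(-237))) = 1/(78340 + (-1 + 8*(I*√237))) = 1/(78340 + (-1 + 8*I*√237)) = 1/(78339 + 8*I*√237)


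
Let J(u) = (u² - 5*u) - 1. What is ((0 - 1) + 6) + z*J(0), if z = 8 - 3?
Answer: 0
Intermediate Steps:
J(u) = -1 + u² - 5*u
z = 5
((0 - 1) + 6) + z*J(0) = ((0 - 1) + 6) + 5*(-1 + 0² - 5*0) = (-1 + 6) + 5*(-1 + 0 + 0) = 5 + 5*(-1) = 5 - 5 = 0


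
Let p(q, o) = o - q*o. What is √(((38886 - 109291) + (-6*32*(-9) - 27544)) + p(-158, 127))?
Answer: 2*I*√19007 ≈ 275.73*I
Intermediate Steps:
p(q, o) = o - o*q
√(((38886 - 109291) + (-6*32*(-9) - 27544)) + p(-158, 127)) = √(((38886 - 109291) + (-6*32*(-9) - 27544)) + 127*(1 - 1*(-158))) = √((-70405 + (-192*(-9) - 27544)) + 127*(1 + 158)) = √((-70405 + (1728 - 27544)) + 127*159) = √((-70405 - 25816) + 20193) = √(-96221 + 20193) = √(-76028) = 2*I*√19007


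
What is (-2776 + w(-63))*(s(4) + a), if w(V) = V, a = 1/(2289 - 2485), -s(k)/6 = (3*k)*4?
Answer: 160258711/196 ≈ 8.1765e+5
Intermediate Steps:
s(k) = -72*k (s(k) = -6*3*k*4 = -72*k)
a = -1/196 (a = 1/(-196) = -1/196 ≈ -0.0051020)
(-2776 + w(-63))*(s(4) + a) = (-2776 - 63)*(-72*4 - 1/196) = -2839*(-288 - 1/196) = -2839*(-56449/196) = 160258711/196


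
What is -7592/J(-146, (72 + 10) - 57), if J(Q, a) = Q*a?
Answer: 52/25 ≈ 2.0800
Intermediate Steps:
-7592/J(-146, (72 + 10) - 57) = -7592*(-1/(146*((72 + 10) - 57))) = -7592*(-1/(146*(82 - 57))) = -7592/((-146*25)) = -7592/(-3650) = -7592*(-1/3650) = 52/25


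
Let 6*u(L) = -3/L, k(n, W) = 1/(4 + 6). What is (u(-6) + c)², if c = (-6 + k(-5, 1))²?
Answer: 6848689/5625 ≈ 1217.5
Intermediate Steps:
k(n, W) = ⅒ (k(n, W) = 1/10 = ⅒)
u(L) = -1/(2*L) (u(L) = (-3/L)/6 = -1/(2*L))
c = 3481/100 (c = (-6 + ⅒)² = (-59/10)² = 3481/100 ≈ 34.810)
(u(-6) + c)² = (-½/(-6) + 3481/100)² = (-½*(-⅙) + 3481/100)² = (1/12 + 3481/100)² = (2617/75)² = 6848689/5625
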